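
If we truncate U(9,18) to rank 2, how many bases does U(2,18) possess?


Truncating U(9,18) to rank 2 gives U(2,18).
Bases of U(2,18) are all 2-element subsets of 18 elements.
Number of bases = (18 choose 2) = 153.

153


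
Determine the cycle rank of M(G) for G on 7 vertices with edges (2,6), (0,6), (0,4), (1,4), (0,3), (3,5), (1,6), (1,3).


Cycle rank (nullity) = |E| - r(M) = |E| - (|V| - c).
|E| = 8, |V| = 7, c = 1.
Nullity = 8 - (7 - 1) = 8 - 6 = 2.

2


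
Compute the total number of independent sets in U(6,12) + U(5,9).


For a direct sum, |I(M1+M2)| = |I(M1)| * |I(M2)|.
|I(U(6,12))| = sum C(12,k) for k=0..6 = 2510.
|I(U(5,9))| = sum C(9,k) for k=0..5 = 382.
Total = 2510 * 382 = 958820.

958820


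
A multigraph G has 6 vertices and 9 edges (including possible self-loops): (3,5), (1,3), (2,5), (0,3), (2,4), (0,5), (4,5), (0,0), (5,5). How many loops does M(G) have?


In a graphic matroid, a loop is a self-loop edge (u,u) with rank 0.
Examining all 9 edges for self-loops...
Self-loops found: (0,0), (5,5)
Number of loops = 2.

2


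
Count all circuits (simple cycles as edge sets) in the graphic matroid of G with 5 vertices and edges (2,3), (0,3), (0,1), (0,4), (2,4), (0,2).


A circuit in a graphic matroid = edge set of a simple cycle.
G has 5 vertices and 6 edges.
Enumerating all minimal edge subsets forming cycles...
Total circuits found: 3.

3


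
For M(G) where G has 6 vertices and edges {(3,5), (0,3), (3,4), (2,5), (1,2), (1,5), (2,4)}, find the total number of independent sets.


An independent set in a graphic matroid is an acyclic edge subset.
G has 6 vertices and 7 edges.
Enumerate all 2^7 = 128 subsets, checking for acyclicity.
Total independent sets = 104.

104


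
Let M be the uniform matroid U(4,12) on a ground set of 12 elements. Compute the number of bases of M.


Bases of U(4,12) are all 4-element subsets of the 12-element ground set.
Number of bases = C(12,4).
C(12,4) = 12! / (4! * 8!) = 495.

495


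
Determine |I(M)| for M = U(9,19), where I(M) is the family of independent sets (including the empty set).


Independent sets of U(9,19) are all subsets of size <= 9.
Count = (19 choose 0) + (19 choose 1) + (19 choose 2) + (19 choose 3) + (19 choose 4) + (19 choose 5) + (19 choose 6) + (19 choose 7) + (19 choose 8) + (19 choose 9)
     = 1 + 19 + 171 + 969 + 3876 + 11628 + 27132 + 50388 + 75582 + 92378
     = 262144.

262144


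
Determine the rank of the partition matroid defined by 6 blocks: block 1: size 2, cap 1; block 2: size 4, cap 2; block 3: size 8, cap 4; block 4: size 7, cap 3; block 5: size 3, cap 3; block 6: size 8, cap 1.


Rank of a partition matroid = sum of min(|Si|, ci) for each block.
= min(2,1) + min(4,2) + min(8,4) + min(7,3) + min(3,3) + min(8,1)
= 1 + 2 + 4 + 3 + 3 + 1
= 14.

14


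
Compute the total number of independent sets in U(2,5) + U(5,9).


For a direct sum, |I(M1+M2)| = |I(M1)| * |I(M2)|.
|I(U(2,5))| = sum C(5,k) for k=0..2 = 16.
|I(U(5,9))| = sum C(9,k) for k=0..5 = 382.
Total = 16 * 382 = 6112.

6112


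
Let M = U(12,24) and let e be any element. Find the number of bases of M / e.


Contracting e from U(12,24) gives U(11,23).
Bases of U(11,23) = (23 choose 11) = 1352078.

1352078


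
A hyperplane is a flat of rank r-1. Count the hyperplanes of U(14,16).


Hyperplanes of U(14,16) are flats of rank 13.
In a uniform matroid, these are exactly the (13)-element subsets.
Count = C(16,13) = 560.

560


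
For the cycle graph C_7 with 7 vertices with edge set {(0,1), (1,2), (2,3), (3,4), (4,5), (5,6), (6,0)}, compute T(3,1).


T(C_7; x,y) = x + x^2 + ... + x^(6) + y.
T(3,1) = 3^1 + 3^2 + 3^3 + 3^4 + 3^5 + 3^6 + 1
= 3 + 9 + 27 + 81 + 243 + 729 + 1
= 1093.

1093


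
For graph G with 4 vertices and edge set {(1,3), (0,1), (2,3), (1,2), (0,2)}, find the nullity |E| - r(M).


Cycle rank (nullity) = |E| - r(M) = |E| - (|V| - c).
|E| = 5, |V| = 4, c = 1.
Nullity = 5 - (4 - 1) = 5 - 3 = 2.

2


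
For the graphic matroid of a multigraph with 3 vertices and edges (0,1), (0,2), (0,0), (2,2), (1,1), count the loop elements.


In a graphic matroid, a loop is a self-loop edge (u,u) with rank 0.
Examining all 5 edges for self-loops...
Self-loops found: (0,0), (2,2), (1,1)
Number of loops = 3.

3


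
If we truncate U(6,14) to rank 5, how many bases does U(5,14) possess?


Truncating U(6,14) to rank 5 gives U(5,14).
Bases of U(5,14) are all 5-element subsets of 14 elements.
Number of bases = C(14,5) = 14! / (5! * 9!) = 2002.

2002


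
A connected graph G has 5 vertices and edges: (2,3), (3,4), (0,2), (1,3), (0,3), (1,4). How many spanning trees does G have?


By Kirchhoff's matrix tree theorem, the number of spanning trees equals
the determinant of any cofactor of the Laplacian matrix L.
G has 5 vertices and 6 edges.
Computing the (4 x 4) cofactor determinant gives 9.

9


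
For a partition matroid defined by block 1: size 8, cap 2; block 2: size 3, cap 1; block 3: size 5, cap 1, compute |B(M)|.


A basis picks exactly ci elements from block i.
Number of bases = product of C(|Si|, ci).
= C(8,2) * C(3,1) * C(5,1)
= 28 * 3 * 5
= 420.

420


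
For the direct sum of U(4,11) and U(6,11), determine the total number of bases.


Bases of a direct sum M1 + M2: |B| = |B(M1)| * |B(M2)|.
|B(U(4,11))| = C(11,4) = 330.
|B(U(6,11))| = C(11,6) = 462.
Total bases = 330 * 462 = 152460.

152460


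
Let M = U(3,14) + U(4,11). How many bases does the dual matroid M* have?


(M1+M2)* = M1* + M2*.
M1* = U(11,14), bases: C(14,11) = 364.
M2* = U(7,11), bases: C(11,7) = 330.
|B(M*)| = 364 * 330 = 120120.

120120


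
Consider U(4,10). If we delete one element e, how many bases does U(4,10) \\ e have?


Deleting e from U(4,10) gives U(4,9) since n > r.
Bases of U(4,9) = C(9,4) = 9! / (4! * 5!) = 126.

126


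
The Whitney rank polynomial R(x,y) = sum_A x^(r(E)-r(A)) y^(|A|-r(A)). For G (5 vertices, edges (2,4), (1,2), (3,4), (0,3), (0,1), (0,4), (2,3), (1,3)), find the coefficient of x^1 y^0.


R(x,y) = sum over A in 2^E of x^(r(E)-r(A)) * y^(|A|-r(A)).
G has 5 vertices, 8 edges. r(E) = 4.
Enumerate all 2^8 = 256 subsets.
Count subsets with r(E)-r(A)=1 and |A|-r(A)=0: 52.

52


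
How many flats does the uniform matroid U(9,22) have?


Flats of U(9,22): every subset of size < 9 is a flat, plus E itself.
Count = (22 choose 0) + (22 choose 1) + (22 choose 2) + (22 choose 3) + (22 choose 4) + (22 choose 5) + (22 choose 6) + (22 choose 7) + (22 choose 8) + 1
     = 1 + 22 + 231 + 1540 + 7315 + 26334 + 74613 + 170544 + 319770 + 1
     = 600371.

600371


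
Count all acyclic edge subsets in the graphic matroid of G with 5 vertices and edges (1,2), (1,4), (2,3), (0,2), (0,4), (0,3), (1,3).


An independent set in a graphic matroid is an acyclic edge subset.
G has 5 vertices and 7 edges.
Enumerate all 2^7 = 128 subsets, checking for acyclicity.
Total independent sets = 86.

86


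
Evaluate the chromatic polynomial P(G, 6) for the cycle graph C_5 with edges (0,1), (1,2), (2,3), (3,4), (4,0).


P(C_5, k) = (k-1)^5 + (-1)^5*(k-1).
P(6) = (5)^5 - 5
= 3125 - 5 = 3120.

3120


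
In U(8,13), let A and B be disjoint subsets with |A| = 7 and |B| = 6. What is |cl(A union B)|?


|A union B| = 7 + 6 = 13 (disjoint).
In U(8,13), cl(S) = S if |S| < 8, else cl(S) = E.
Since 13 >= 8, cl(A union B) = E.
|cl(A union B)| = 13.

13


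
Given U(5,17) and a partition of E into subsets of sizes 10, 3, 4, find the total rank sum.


r(Ai) = min(|Ai|, 5) for each part.
Sum = min(10,5) + min(3,5) + min(4,5)
    = 5 + 3 + 4
    = 12.

12


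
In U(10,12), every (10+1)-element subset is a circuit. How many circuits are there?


In U(10,12), circuits are the (11)-element subsets.
Any set of 11 elements is dependent, and removing any one element gives
an independent set of size 10, so it is a minimal dependent set.
Number of circuits = C(12,11) = 12! / (11! * 1!) = 12.

12


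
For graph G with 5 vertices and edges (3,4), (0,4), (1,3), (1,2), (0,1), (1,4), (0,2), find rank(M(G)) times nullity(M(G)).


r(M) = |V| - c = 5 - 1 = 4.
nullity = |E| - r(M) = 7 - 4 = 3.
Product = 4 * 3 = 12.

12


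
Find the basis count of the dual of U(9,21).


The dual of U(r,n) is U(n-r, n) = U(12,21).
Bases of U(12,21) are all (12)-element subsets.
|B(M*)| = C(21,12) = 293930.

293930


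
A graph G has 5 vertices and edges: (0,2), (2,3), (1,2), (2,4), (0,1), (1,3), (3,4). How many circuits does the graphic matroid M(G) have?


A circuit in a graphic matroid = edge set of a simple cycle.
G has 5 vertices and 7 edges.
Enumerating all minimal edge subsets forming cycles...
Total circuits found: 6.

6


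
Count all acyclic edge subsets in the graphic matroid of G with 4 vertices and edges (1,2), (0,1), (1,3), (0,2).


An independent set in a graphic matroid is an acyclic edge subset.
G has 4 vertices and 4 edges.
Enumerate all 2^4 = 16 subsets, checking for acyclicity.
Total independent sets = 14.

14


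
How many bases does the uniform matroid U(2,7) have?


Bases of U(2,7) are all 2-element subsets of the 7-element ground set.
Number of bases = C(7,2).
(7 choose 2) = 21.

21


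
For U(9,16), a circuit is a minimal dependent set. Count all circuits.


In U(9,16), circuits are the (10)-element subsets.
Any set of 10 elements is dependent, and removing any one element gives
an independent set of size 9, so it is a minimal dependent set.
Number of circuits = C(16,10) = 8008.

8008


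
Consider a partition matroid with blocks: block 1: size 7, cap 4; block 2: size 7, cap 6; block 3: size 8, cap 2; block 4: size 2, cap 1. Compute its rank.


Rank of a partition matroid = sum of min(|Si|, ci) for each block.
= min(7,4) + min(7,6) + min(8,2) + min(2,1)
= 4 + 6 + 2 + 1
= 13.

13


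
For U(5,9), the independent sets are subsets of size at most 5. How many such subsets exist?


Independent sets of U(5,9) are all subsets of size <= 5.
Count = C(9,0) + C(9,1) + C(9,2) + C(9,3) + C(9,4) + C(9,5)
     = 1 + 9 + 36 + 84 + 126 + 126
     = 382.

382


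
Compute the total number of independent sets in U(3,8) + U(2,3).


For a direct sum, |I(M1+M2)| = |I(M1)| * |I(M2)|.
|I(U(3,8))| = sum C(8,k) for k=0..3 = 93.
|I(U(2,3))| = sum C(3,k) for k=0..2 = 7.
Total = 93 * 7 = 651.

651


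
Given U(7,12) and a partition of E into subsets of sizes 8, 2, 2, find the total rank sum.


r(Ai) = min(|Ai|, 7) for each part.
Sum = min(8,7) + min(2,7) + min(2,7)
    = 7 + 2 + 2
    = 11.

11


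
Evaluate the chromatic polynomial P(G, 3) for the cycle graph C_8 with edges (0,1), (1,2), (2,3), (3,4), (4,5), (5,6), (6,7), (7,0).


P(C_8, k) = (k-1)^8 + (-1)^8*(k-1).
P(3) = (2)^8 + 2
= 256 + 2 = 258.

258


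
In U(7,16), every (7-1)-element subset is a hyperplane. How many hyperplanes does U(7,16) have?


Hyperplanes of U(7,16) are flats of rank 6.
In a uniform matroid, these are exactly the (6)-element subsets.
Count = C(16,6) = 16! / (6! * 10!) = 8008.

8008


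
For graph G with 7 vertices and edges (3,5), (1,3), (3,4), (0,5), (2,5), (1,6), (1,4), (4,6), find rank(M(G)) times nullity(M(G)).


r(M) = |V| - c = 7 - 1 = 6.
nullity = |E| - r(M) = 8 - 6 = 2.
Product = 6 * 2 = 12.

12


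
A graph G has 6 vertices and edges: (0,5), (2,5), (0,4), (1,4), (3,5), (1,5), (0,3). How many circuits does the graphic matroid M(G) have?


A circuit in a graphic matroid = edge set of a simple cycle.
G has 6 vertices and 7 edges.
Enumerating all minimal edge subsets forming cycles...
Total circuits found: 3.

3


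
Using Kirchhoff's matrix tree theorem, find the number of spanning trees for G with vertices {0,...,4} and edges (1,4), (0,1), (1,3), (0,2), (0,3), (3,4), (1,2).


By Kirchhoff's matrix tree theorem, the number of spanning trees equals
the determinant of any cofactor of the Laplacian matrix L.
G has 5 vertices and 7 edges.
Computing the (4 x 4) cofactor determinant gives 21.

21


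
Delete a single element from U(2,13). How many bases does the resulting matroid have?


Deleting e from U(2,13) gives U(2,12) since n > r.
Bases of U(2,12) = (12 choose 2) = 66.

66


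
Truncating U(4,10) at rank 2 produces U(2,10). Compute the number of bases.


Truncating U(4,10) to rank 2 gives U(2,10).
Bases of U(2,10) are all 2-element subsets of 10 elements.
Number of bases = C(10,2) = 10! / (2! * 8!) = 45.

45


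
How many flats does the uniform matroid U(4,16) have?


Flats of U(4,16): every subset of size < 4 is a flat, plus E itself.
Count = C(16,0) + C(16,1) + C(16,2) + C(16,3) + 1
     = 1 + 16 + 120 + 560 + 1
     = 698.

698


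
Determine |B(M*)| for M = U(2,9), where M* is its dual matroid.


The dual of U(r,n) is U(n-r, n) = U(7,9).
Bases of U(7,9) are all (7)-element subsets.
|B(M*)| = (9 choose 7) = 36.

36


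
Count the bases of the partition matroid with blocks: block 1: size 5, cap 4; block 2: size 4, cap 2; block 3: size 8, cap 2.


A basis picks exactly ci elements from block i.
Number of bases = product of C(|Si|, ci).
= C(5,4) * C(4,2) * C(8,2)
= 5 * 6 * 28
= 840.

840


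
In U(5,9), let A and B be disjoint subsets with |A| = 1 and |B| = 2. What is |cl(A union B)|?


|A union B| = 1 + 2 = 3 (disjoint).
In U(5,9), cl(S) = S if |S| < 5, else cl(S) = E.
Since 3 < 5, cl(A union B) = A union B.
|cl(A union B)| = 3.

3


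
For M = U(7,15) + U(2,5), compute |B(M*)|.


(M1+M2)* = M1* + M2*.
M1* = U(8,15), bases: C(15,8) = 6435.
M2* = U(3,5), bases: C(5,3) = 10.
|B(M*)| = 6435 * 10 = 64350.

64350


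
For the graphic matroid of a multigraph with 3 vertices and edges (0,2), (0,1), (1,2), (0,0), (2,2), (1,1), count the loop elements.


In a graphic matroid, a loop is a self-loop edge (u,u) with rank 0.
Examining all 6 edges for self-loops...
Self-loops found: (0,0), (2,2), (1,1)
Number of loops = 3.

3


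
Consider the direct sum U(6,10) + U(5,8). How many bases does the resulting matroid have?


Bases of a direct sum M1 + M2: |B| = |B(M1)| * |B(M2)|.
|B(U(6,10))| = C(10,6) = 210.
|B(U(5,8))| = C(8,5) = 56.
Total bases = 210 * 56 = 11760.

11760


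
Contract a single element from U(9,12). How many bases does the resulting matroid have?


Contracting e from U(9,12) gives U(8,11).
Bases of U(8,11) = (11 choose 8) = 165.

165


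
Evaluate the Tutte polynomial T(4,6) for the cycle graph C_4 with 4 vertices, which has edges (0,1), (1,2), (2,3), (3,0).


T(C_4; x,y) = x + x^2 + ... + x^(3) + y.
T(4,6) = 4^1 + 4^2 + 4^3 + 6
= 4 + 16 + 64 + 6
= 90.

90


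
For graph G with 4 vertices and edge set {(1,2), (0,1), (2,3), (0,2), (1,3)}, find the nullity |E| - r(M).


Cycle rank (nullity) = |E| - r(M) = |E| - (|V| - c).
|E| = 5, |V| = 4, c = 1.
Nullity = 5 - (4 - 1) = 5 - 3 = 2.

2


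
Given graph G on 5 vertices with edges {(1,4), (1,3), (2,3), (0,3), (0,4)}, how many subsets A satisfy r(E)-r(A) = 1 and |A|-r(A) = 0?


R(x,y) = sum over A in 2^E of x^(r(E)-r(A)) * y^(|A|-r(A)).
G has 5 vertices, 5 edges. r(E) = 4.
Enumerate all 2^5 = 32 subsets.
Count subsets with r(E)-r(A)=1 and |A|-r(A)=0: 10.

10


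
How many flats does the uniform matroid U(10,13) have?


Flats of U(10,13): every subset of size < 10 is a flat, plus E itself.
Count = (13 choose 0) + (13 choose 1) + (13 choose 2) + (13 choose 3) + (13 choose 4) + (13 choose 5) + (13 choose 6) + (13 choose 7) + (13 choose 8) + (13 choose 9) + 1
     = 1 + 13 + 78 + 286 + 715 + 1287 + 1716 + 1716 + 1287 + 715 + 1
     = 7815.

7815


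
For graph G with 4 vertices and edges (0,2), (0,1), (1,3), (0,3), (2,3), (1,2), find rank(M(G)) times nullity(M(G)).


r(M) = |V| - c = 4 - 1 = 3.
nullity = |E| - r(M) = 6 - 3 = 3.
Product = 3 * 3 = 9.

9


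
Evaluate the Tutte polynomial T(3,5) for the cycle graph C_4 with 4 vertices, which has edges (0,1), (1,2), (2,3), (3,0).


T(C_4; x,y) = x + x^2 + ... + x^(3) + y.
T(3,5) = 3^1 + 3^2 + 3^3 + 5
= 3 + 9 + 27 + 5
= 44.

44


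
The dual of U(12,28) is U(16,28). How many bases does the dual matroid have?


The dual of U(r,n) is U(n-r, n) = U(16,28).
Bases of U(16,28) are all (16)-element subsets.
|B(M*)| = C(28,16) = 30421755.

30421755


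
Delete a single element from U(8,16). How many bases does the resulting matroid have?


Deleting e from U(8,16) gives U(8,15) since n > r.
Bases of U(8,15) = (15 choose 8) = 6435.

6435


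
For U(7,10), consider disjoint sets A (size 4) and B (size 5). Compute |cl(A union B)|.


|A union B| = 4 + 5 = 9 (disjoint).
In U(7,10), cl(S) = S if |S| < 7, else cl(S) = E.
Since 9 >= 7, cl(A union B) = E.
|cl(A union B)| = 10.

10


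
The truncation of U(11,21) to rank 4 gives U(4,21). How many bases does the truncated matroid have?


Truncating U(11,21) to rank 4 gives U(4,21).
Bases of U(4,21) are all 4-element subsets of 21 elements.
Number of bases = C(21,4) = (21 * 20 * 19 * 18) / (1 * 2 * 3 * 4) = 5985.

5985


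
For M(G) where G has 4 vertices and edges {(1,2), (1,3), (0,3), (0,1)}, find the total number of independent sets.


An independent set in a graphic matroid is an acyclic edge subset.
G has 4 vertices and 4 edges.
Enumerate all 2^4 = 16 subsets, checking for acyclicity.
Total independent sets = 14.

14


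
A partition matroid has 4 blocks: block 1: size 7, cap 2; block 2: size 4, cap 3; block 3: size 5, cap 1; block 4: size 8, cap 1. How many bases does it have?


A basis picks exactly ci elements from block i.
Number of bases = product of C(|Si|, ci).
= C(7,2) * C(4,3) * C(5,1) * C(8,1)
= 21 * 4 * 5 * 8
= 3360.

3360


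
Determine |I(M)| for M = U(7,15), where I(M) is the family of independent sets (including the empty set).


Independent sets of U(7,15) are all subsets of size <= 7.
Count = C(15,0) + C(15,1) + C(15,2) + C(15,3) + C(15,4) + C(15,5) + C(15,6) + C(15,7)
     = 1 + 15 + 105 + 455 + 1365 + 3003 + 5005 + 6435
     = 16384.

16384


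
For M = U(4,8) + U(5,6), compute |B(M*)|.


(M1+M2)* = M1* + M2*.
M1* = U(4,8), bases: C(8,4) = 70.
M2* = U(1,6), bases: C(6,1) = 6.
|B(M*)| = 70 * 6 = 420.

420


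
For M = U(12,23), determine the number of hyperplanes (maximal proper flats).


Hyperplanes of U(12,23) are flats of rank 11.
In a uniform matroid, these are exactly the (11)-element subsets.
Count = C(23,11) = 1352078.

1352078


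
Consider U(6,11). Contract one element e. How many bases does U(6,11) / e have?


Contracting e from U(6,11) gives U(5,10).
Bases of U(5,10) = C(10,5) = 252.

252


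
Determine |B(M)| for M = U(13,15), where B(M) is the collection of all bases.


Bases of U(13,15) are all 13-element subsets of the 15-element ground set.
Number of bases = C(15,13).
(15 choose 13) = 105.

105


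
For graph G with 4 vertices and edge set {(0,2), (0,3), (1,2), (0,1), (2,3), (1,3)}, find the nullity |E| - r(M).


Cycle rank (nullity) = |E| - r(M) = |E| - (|V| - c).
|E| = 6, |V| = 4, c = 1.
Nullity = 6 - (4 - 1) = 6 - 3 = 3.

3


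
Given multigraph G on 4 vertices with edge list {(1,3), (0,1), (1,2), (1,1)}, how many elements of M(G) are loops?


In a graphic matroid, a loop is a self-loop edge (u,u) with rank 0.
Examining all 4 edges for self-loops...
Self-loops found: (1,1)
Number of loops = 1.

1


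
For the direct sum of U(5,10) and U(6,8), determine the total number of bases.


Bases of a direct sum M1 + M2: |B| = |B(M1)| * |B(M2)|.
|B(U(5,10))| = C(10,5) = 252.
|B(U(6,8))| = C(8,6) = 28.
Total bases = 252 * 28 = 7056.

7056


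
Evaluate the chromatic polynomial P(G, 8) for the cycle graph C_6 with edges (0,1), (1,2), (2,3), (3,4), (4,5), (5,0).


P(C_6, k) = (k-1)^6 + (-1)^6*(k-1).
P(8) = (7)^6 + 7
= 117649 + 7 = 117656.

117656


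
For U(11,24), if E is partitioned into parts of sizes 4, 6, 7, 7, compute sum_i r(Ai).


r(Ai) = min(|Ai|, 11) for each part.
Sum = min(4,11) + min(6,11) + min(7,11) + min(7,11)
    = 4 + 6 + 7 + 7
    = 24.

24


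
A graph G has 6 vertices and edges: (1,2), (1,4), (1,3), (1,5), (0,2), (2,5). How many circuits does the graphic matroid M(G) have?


A circuit in a graphic matroid = edge set of a simple cycle.
G has 6 vertices and 6 edges.
Enumerating all minimal edge subsets forming cycles...
Total circuits found: 1.

1


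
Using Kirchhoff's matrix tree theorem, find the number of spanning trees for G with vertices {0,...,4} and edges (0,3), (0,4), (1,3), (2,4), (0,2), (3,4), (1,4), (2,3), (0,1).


By Kirchhoff's matrix tree theorem, the number of spanning trees equals
the determinant of any cofactor of the Laplacian matrix L.
G has 5 vertices and 9 edges.
Computing the (4 x 4) cofactor determinant gives 75.

75


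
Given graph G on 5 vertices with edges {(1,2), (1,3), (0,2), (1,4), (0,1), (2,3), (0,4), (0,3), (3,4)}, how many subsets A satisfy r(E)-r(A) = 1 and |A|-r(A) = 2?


R(x,y) = sum over A in 2^E of x^(r(E)-r(A)) * y^(|A|-r(A)).
G has 5 vertices, 9 edges. r(E) = 4.
Enumerate all 2^9 = 512 subsets.
Count subsets with r(E)-r(A)=1 and |A|-r(A)=2: 15.

15


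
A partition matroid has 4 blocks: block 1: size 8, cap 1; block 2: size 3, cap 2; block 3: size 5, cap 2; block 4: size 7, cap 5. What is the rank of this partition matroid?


Rank of a partition matroid = sum of min(|Si|, ci) for each block.
= min(8,1) + min(3,2) + min(5,2) + min(7,5)
= 1 + 2 + 2 + 5
= 10.

10


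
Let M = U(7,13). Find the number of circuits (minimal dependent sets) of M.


In U(7,13), circuits are the (8)-element subsets.
Any set of 8 elements is dependent, and removing any one element gives
an independent set of size 7, so it is a minimal dependent set.
Number of circuits = C(13,8) = 1287.

1287


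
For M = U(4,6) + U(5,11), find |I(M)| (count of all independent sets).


For a direct sum, |I(M1+M2)| = |I(M1)| * |I(M2)|.
|I(U(4,6))| = sum C(6,k) for k=0..4 = 57.
|I(U(5,11))| = sum C(11,k) for k=0..5 = 1024.
Total = 57 * 1024 = 58368.

58368


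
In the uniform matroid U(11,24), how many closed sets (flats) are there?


Flats of U(11,24): every subset of size < 11 is a flat, plus E itself.
Count = C(24,0) + C(24,1) + C(24,2) + C(24,3) + C(24,4) + C(24,5) + C(24,6) + C(24,7) + C(24,8) + C(24,9) + C(24,10) + 1
     = 1 + 24 + 276 + 2024 + 10626 + 42504 + 134596 + 346104 + 735471 + 1307504 + 1961256 + 1
     = 4540387.

4540387


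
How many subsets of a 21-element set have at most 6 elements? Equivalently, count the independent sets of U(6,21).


Independent sets of U(6,21) are all subsets of size <= 6.
Count = C(21,0) + C(21,1) + C(21,2) + C(21,3) + C(21,4) + C(21,5) + C(21,6)
     = 1 + 21 + 210 + 1330 + 5985 + 20349 + 54264
     = 82160.

82160


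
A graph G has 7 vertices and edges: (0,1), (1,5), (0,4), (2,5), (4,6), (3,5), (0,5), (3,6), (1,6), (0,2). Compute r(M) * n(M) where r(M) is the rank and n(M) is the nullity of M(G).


r(M) = |V| - c = 7 - 1 = 6.
nullity = |E| - r(M) = 10 - 6 = 4.
Product = 6 * 4 = 24.

24


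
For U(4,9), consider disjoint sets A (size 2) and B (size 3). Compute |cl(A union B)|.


|A union B| = 2 + 3 = 5 (disjoint).
In U(4,9), cl(S) = S if |S| < 4, else cl(S) = E.
Since 5 >= 4, cl(A union B) = E.
|cl(A union B)| = 9.

9


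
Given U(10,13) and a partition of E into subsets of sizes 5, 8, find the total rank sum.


r(Ai) = min(|Ai|, 10) for each part.
Sum = min(5,10) + min(8,10)
    = 5 + 8
    = 13.

13


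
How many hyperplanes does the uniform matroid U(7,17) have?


Hyperplanes of U(7,17) are flats of rank 6.
In a uniform matroid, these are exactly the (6)-element subsets.
Count = C(17,6) = 12376.

12376


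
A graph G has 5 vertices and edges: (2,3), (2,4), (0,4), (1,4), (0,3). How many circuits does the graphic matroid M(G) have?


A circuit in a graphic matroid = edge set of a simple cycle.
G has 5 vertices and 5 edges.
Enumerating all minimal edge subsets forming cycles...
Total circuits found: 1.

1


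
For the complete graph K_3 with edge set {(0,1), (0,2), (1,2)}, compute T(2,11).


T(K_3; x,y) = x^2 + x + y.
T(2,11) = 4 + 2 + 11 = 17.

17


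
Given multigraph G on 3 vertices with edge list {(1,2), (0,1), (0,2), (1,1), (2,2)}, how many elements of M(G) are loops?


In a graphic matroid, a loop is a self-loop edge (u,u) with rank 0.
Examining all 5 edges for self-loops...
Self-loops found: (1,1), (2,2)
Number of loops = 2.

2


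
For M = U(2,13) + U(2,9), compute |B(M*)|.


(M1+M2)* = M1* + M2*.
M1* = U(11,13), bases: C(13,11) = 78.
M2* = U(7,9), bases: C(9,7) = 36.
|B(M*)| = 78 * 36 = 2808.

2808


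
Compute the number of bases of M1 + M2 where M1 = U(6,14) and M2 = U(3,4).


Bases of a direct sum M1 + M2: |B| = |B(M1)| * |B(M2)|.
|B(U(6,14))| = C(14,6) = 3003.
|B(U(3,4))| = C(4,3) = 4.
Total bases = 3003 * 4 = 12012.

12012


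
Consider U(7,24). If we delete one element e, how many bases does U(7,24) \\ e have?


Deleting e from U(7,24) gives U(7,23) since n > r.
Bases of U(7,23) = (23 choose 7) = 245157.

245157


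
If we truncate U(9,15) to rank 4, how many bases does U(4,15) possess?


Truncating U(9,15) to rank 4 gives U(4,15).
Bases of U(4,15) are all 4-element subsets of 15 elements.
Number of bases = (15 choose 4) = 1365.

1365


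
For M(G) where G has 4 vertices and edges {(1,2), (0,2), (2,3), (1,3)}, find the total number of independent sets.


An independent set in a graphic matroid is an acyclic edge subset.
G has 4 vertices and 4 edges.
Enumerate all 2^4 = 16 subsets, checking for acyclicity.
Total independent sets = 14.

14


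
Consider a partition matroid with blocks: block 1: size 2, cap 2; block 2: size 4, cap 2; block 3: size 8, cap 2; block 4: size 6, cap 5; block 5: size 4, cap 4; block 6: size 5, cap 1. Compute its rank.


Rank of a partition matroid = sum of min(|Si|, ci) for each block.
= min(2,2) + min(4,2) + min(8,2) + min(6,5) + min(4,4) + min(5,1)
= 2 + 2 + 2 + 5 + 4 + 1
= 16.

16


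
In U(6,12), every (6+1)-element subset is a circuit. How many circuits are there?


In U(6,12), circuits are the (7)-element subsets.
Any set of 7 elements is dependent, and removing any one element gives
an independent set of size 6, so it is a minimal dependent set.
Number of circuits = (12 choose 7) = 792.

792


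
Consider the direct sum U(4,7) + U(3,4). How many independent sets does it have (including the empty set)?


For a direct sum, |I(M1+M2)| = |I(M1)| * |I(M2)|.
|I(U(4,7))| = sum C(7,k) for k=0..4 = 99.
|I(U(3,4))| = sum C(4,k) for k=0..3 = 15.
Total = 99 * 15 = 1485.

1485


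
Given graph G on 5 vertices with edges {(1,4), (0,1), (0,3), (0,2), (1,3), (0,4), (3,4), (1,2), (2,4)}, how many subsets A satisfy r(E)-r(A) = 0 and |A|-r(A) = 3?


R(x,y) = sum over A in 2^E of x^(r(E)-r(A)) * y^(|A|-r(A)).
G has 5 vertices, 9 edges. r(E) = 4.
Enumerate all 2^9 = 512 subsets.
Count subsets with r(E)-r(A)=0 and |A|-r(A)=3: 36.

36


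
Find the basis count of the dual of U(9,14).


The dual of U(r,n) is U(n-r, n) = U(5,14).
Bases of U(5,14) are all (5)-element subsets.
|B(M*)| = C(14,5) = 2002.

2002


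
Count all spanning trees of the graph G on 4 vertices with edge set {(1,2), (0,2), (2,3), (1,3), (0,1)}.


By Kirchhoff's matrix tree theorem, the number of spanning trees equals
the determinant of any cofactor of the Laplacian matrix L.
G has 4 vertices and 5 edges.
Computing the (3 x 3) cofactor determinant gives 8.

8


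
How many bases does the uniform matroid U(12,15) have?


Bases of U(12,15) are all 12-element subsets of the 15-element ground set.
Number of bases = C(15,12).
C(15,12) = 455.

455


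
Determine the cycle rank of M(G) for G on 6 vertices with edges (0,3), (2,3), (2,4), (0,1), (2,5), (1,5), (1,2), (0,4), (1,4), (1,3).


Cycle rank (nullity) = |E| - r(M) = |E| - (|V| - c).
|E| = 10, |V| = 6, c = 1.
Nullity = 10 - (6 - 1) = 10 - 5 = 5.

5


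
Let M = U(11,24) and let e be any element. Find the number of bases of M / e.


Contracting e from U(11,24) gives U(10,23).
Bases of U(10,23) = (23 choose 10) = 1144066.

1144066


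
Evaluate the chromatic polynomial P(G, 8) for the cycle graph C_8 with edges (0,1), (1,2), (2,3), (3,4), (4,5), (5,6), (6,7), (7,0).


P(C_8, k) = (k-1)^8 + (-1)^8*(k-1).
P(8) = (7)^8 + 7
= 5764801 + 7 = 5764808.

5764808


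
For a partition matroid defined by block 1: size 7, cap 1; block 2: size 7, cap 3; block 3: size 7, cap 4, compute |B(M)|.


A basis picks exactly ci elements from block i.
Number of bases = product of C(|Si|, ci).
= C(7,1) * C(7,3) * C(7,4)
= 7 * 35 * 35
= 8575.

8575


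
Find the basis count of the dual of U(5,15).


The dual of U(r,n) is U(n-r, n) = U(10,15).
Bases of U(10,15) are all (10)-element subsets.
|B(M*)| = (15 choose 10) = 3003.

3003


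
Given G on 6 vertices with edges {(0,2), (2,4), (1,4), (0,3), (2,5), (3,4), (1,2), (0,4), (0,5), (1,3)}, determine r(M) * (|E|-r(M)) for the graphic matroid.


r(M) = |V| - c = 6 - 1 = 5.
nullity = |E| - r(M) = 10 - 5 = 5.
Product = 5 * 5 = 25.

25


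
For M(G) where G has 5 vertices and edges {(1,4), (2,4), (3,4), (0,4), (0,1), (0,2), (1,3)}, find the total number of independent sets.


An independent set in a graphic matroid is an acyclic edge subset.
G has 5 vertices and 7 edges.
Enumerate all 2^7 = 128 subsets, checking for acyclicity.
Total independent sets = 82.

82


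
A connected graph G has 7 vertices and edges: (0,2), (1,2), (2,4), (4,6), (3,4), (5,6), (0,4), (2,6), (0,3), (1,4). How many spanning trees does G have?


By Kirchhoff's matrix tree theorem, the number of spanning trees equals
the determinant of any cofactor of the Laplacian matrix L.
G has 7 vertices and 10 edges.
Computing the (6 x 6) cofactor determinant gives 52.

52


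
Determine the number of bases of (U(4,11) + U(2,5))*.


(M1+M2)* = M1* + M2*.
M1* = U(7,11), bases: C(11,7) = 330.
M2* = U(3,5), bases: C(5,3) = 10.
|B(M*)| = 330 * 10 = 3300.

3300


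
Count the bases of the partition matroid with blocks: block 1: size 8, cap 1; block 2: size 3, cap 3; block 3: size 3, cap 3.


A basis picks exactly ci elements from block i.
Number of bases = product of C(|Si|, ci).
= C(8,1) * C(3,3) * C(3,3)
= 8 * 1 * 1
= 8.

8


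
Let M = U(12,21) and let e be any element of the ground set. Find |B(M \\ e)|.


Deleting e from U(12,21) gives U(12,20) since n > r.
Bases of U(12,20) = C(20,12) = 20! / (12! * 8!) = 125970.

125970


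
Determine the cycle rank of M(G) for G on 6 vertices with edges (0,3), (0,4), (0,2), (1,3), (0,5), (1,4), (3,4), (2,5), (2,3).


Cycle rank (nullity) = |E| - r(M) = |E| - (|V| - c).
|E| = 9, |V| = 6, c = 1.
Nullity = 9 - (6 - 1) = 9 - 5 = 4.

4


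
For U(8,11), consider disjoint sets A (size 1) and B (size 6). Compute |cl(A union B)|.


|A union B| = 1 + 6 = 7 (disjoint).
In U(8,11), cl(S) = S if |S| < 8, else cl(S) = E.
Since 7 < 8, cl(A union B) = A union B.
|cl(A union B)| = 7.

7


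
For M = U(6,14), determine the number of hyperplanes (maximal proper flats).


Hyperplanes of U(6,14) are flats of rank 5.
In a uniform matroid, these are exactly the (5)-element subsets.
Count = C(14,5) = 14! / (5! * 9!) = 2002.

2002


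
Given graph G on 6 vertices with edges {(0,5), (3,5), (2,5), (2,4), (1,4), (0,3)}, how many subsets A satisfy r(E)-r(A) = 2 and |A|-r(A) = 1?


R(x,y) = sum over A in 2^E of x^(r(E)-r(A)) * y^(|A|-r(A)).
G has 6 vertices, 6 edges. r(E) = 5.
Enumerate all 2^6 = 64 subsets.
Count subsets with r(E)-r(A)=2 and |A|-r(A)=1: 3.

3


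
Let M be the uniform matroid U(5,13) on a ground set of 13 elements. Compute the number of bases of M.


Bases of U(5,13) are all 5-element subsets of the 13-element ground set.
Number of bases = C(13,5).
(13 choose 5) = 1287.

1287


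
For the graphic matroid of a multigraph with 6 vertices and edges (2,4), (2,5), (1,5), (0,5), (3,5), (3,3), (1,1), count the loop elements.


In a graphic matroid, a loop is a self-loop edge (u,u) with rank 0.
Examining all 7 edges for self-loops...
Self-loops found: (3,3), (1,1)
Number of loops = 2.

2


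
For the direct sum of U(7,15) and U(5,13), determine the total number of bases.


Bases of a direct sum M1 + M2: |B| = |B(M1)| * |B(M2)|.
|B(U(7,15))| = C(15,7) = 6435.
|B(U(5,13))| = C(13,5) = 1287.
Total bases = 6435 * 1287 = 8281845.

8281845


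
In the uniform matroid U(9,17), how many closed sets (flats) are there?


Flats of U(9,17): every subset of size < 9 is a flat, plus E itself.
Count = (17 choose 0) + (17 choose 1) + (17 choose 2) + (17 choose 3) + (17 choose 4) + (17 choose 5) + (17 choose 6) + (17 choose 7) + (17 choose 8) + 1
     = 1 + 17 + 136 + 680 + 2380 + 6188 + 12376 + 19448 + 24310 + 1
     = 65537.

65537


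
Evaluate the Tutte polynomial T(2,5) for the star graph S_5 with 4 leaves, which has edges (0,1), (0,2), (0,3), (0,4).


A star on 5 vertices is a tree with 4 edges.
T(x,y) = x^(4) for any tree.
T(2,5) = 2^4 = 16.

16


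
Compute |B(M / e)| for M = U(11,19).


Contracting e from U(11,19) gives U(10,18).
Bases of U(10,18) = C(18,10) = 18! / (10! * 8!) = 43758.

43758


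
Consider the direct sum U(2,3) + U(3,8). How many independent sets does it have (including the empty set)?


For a direct sum, |I(M1+M2)| = |I(M1)| * |I(M2)|.
|I(U(2,3))| = sum C(3,k) for k=0..2 = 7.
|I(U(3,8))| = sum C(8,k) for k=0..3 = 93.
Total = 7 * 93 = 651.

651


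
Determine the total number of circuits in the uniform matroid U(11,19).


In U(11,19), circuits are the (12)-element subsets.
Any set of 12 elements is dependent, and removing any one element gives
an independent set of size 11, so it is a minimal dependent set.
Number of circuits = C(19,12) = 50388.

50388


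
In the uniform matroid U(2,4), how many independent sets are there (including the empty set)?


Independent sets of U(2,4) are all subsets of size <= 2.
Count = (4 choose 0) + (4 choose 1) + (4 choose 2)
     = 1 + 4 + 6
     = 11.

11


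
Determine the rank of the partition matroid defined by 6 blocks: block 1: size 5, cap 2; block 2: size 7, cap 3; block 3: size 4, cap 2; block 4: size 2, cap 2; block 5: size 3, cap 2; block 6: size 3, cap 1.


Rank of a partition matroid = sum of min(|Si|, ci) for each block.
= min(5,2) + min(7,3) + min(4,2) + min(2,2) + min(3,2) + min(3,1)
= 2 + 3 + 2 + 2 + 2 + 1
= 12.

12


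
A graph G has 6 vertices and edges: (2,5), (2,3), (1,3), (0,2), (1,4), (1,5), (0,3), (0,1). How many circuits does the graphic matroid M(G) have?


A circuit in a graphic matroid = edge set of a simple cycle.
G has 6 vertices and 8 edges.
Enumerating all minimal edge subsets forming cycles...
Total circuits found: 7.

7


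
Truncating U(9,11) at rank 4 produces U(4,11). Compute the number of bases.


Truncating U(9,11) to rank 4 gives U(4,11).
Bases of U(4,11) are all 4-element subsets of 11 elements.
Number of bases = C(11,4) = 11! / (4! * 7!) = 330.

330


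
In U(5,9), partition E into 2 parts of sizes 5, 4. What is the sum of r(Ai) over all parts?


r(Ai) = min(|Ai|, 5) for each part.
Sum = min(5,5) + min(4,5)
    = 5 + 4
    = 9.

9


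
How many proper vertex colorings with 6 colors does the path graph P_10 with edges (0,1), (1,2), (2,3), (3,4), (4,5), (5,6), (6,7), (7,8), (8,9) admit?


P(P_10, k) = k * (k-1)^(9).
P(6) = 6 * 5^9 = 6 * 1953125 = 11718750.

11718750


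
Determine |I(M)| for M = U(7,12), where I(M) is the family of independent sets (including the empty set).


Independent sets of U(7,12) are all subsets of size <= 7.
Count = (12 choose 0) + (12 choose 1) + (12 choose 2) + (12 choose 3) + (12 choose 4) + (12 choose 5) + (12 choose 6) + (12 choose 7)
     = 1 + 12 + 66 + 220 + 495 + 792 + 924 + 792
     = 3302.

3302


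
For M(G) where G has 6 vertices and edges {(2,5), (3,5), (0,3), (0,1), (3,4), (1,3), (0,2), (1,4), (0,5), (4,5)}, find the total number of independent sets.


An independent set in a graphic matroid is an acyclic edge subset.
G has 6 vertices and 10 edges.
Enumerate all 2^10 = 1024 subsets, checking for acyclicity.
Total independent sets = 454.

454


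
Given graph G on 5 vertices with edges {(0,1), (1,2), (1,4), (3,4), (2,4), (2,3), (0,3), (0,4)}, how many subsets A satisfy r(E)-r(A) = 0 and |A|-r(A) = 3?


R(x,y) = sum over A in 2^E of x^(r(E)-r(A)) * y^(|A|-r(A)).
G has 5 vertices, 8 edges. r(E) = 4.
Enumerate all 2^8 = 256 subsets.
Count subsets with r(E)-r(A)=0 and |A|-r(A)=3: 8.

8


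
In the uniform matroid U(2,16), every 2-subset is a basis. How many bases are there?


Bases of U(2,16) are all 2-element subsets of the 16-element ground set.
Number of bases = C(16,2).
C(16,2) = (16 * 15) / (1 * 2) = 120.

120


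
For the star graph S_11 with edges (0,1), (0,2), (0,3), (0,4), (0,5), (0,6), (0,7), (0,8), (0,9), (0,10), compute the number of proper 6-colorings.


P(tree, k) = k * (k-1)^(10) for any tree on 11 vertices.
P(6) = 6 * 5^10 = 6 * 9765625 = 58593750.

58593750


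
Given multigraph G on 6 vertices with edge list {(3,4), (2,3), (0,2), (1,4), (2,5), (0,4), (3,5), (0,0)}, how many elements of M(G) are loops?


In a graphic matroid, a loop is a self-loop edge (u,u) with rank 0.
Examining all 8 edges for self-loops...
Self-loops found: (0,0)
Number of loops = 1.

1


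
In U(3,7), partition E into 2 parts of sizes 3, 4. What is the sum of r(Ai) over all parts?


r(Ai) = min(|Ai|, 3) for each part.
Sum = min(3,3) + min(4,3)
    = 3 + 3
    = 6.

6


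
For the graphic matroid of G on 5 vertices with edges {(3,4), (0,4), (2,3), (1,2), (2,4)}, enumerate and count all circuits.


A circuit in a graphic matroid = edge set of a simple cycle.
G has 5 vertices and 5 edges.
Enumerating all minimal edge subsets forming cycles...
Total circuits found: 1.

1


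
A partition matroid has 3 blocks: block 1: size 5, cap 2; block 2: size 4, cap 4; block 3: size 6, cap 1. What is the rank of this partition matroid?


Rank of a partition matroid = sum of min(|Si|, ci) for each block.
= min(5,2) + min(4,4) + min(6,1)
= 2 + 4 + 1
= 7.

7


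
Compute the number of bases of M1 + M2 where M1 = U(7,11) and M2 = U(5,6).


Bases of a direct sum M1 + M2: |B| = |B(M1)| * |B(M2)|.
|B(U(7,11))| = C(11,7) = 330.
|B(U(5,6))| = C(6,5) = 6.
Total bases = 330 * 6 = 1980.

1980


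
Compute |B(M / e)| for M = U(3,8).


Contracting e from U(3,8) gives U(2,7).
Bases of U(2,7) = C(7,2) = (7 * 6) / (1 * 2) = 21.

21


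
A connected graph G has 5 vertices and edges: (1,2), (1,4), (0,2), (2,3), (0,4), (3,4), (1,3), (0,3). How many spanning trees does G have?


By Kirchhoff's matrix tree theorem, the number of spanning trees equals
the determinant of any cofactor of the Laplacian matrix L.
G has 5 vertices and 8 edges.
Computing the (4 x 4) cofactor determinant gives 45.

45


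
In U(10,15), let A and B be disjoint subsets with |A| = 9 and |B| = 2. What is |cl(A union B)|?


|A union B| = 9 + 2 = 11 (disjoint).
In U(10,15), cl(S) = S if |S| < 10, else cl(S) = E.
Since 11 >= 10, cl(A union B) = E.
|cl(A union B)| = 15.

15


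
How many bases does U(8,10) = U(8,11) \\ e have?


Deleting e from U(8,11) gives U(8,10) since n > r.
Bases of U(8,10) = (10 choose 8) = 45.

45


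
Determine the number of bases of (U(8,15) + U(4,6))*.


(M1+M2)* = M1* + M2*.
M1* = U(7,15), bases: C(15,7) = 6435.
M2* = U(2,6), bases: C(6,2) = 15.
|B(M*)| = 6435 * 15 = 96525.

96525


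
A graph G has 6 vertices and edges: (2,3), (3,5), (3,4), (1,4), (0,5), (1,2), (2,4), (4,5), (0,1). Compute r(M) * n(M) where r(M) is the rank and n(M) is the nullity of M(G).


r(M) = |V| - c = 6 - 1 = 5.
nullity = |E| - r(M) = 9 - 5 = 4.
Product = 5 * 4 = 20.

20


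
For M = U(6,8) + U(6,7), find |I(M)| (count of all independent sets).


For a direct sum, |I(M1+M2)| = |I(M1)| * |I(M2)|.
|I(U(6,8))| = sum C(8,k) for k=0..6 = 247.
|I(U(6,7))| = sum C(7,k) for k=0..6 = 127.
Total = 247 * 127 = 31369.

31369
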